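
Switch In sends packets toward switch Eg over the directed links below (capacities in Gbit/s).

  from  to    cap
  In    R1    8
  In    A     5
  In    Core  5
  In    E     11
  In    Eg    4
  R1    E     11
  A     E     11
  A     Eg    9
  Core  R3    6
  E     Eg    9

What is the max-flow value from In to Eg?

18

Augment In→Eg: bottleneck 4, flow now 4.
Augment In→A→Eg: bottleneck 5, flow now 9.
Augment In→E→Eg: bottleneck 9, flow now 18.
No augmenting path remains; maximum flow = 18.
In the residual graph, reachable from In: {In, R1, Core, E, R3}.
Min-cut edges: In→A (5), In→Eg (4), E→Eg (9); capacity 5 + 4 + 9 = 18.
This cut is saturated, so no flow can exceed 18.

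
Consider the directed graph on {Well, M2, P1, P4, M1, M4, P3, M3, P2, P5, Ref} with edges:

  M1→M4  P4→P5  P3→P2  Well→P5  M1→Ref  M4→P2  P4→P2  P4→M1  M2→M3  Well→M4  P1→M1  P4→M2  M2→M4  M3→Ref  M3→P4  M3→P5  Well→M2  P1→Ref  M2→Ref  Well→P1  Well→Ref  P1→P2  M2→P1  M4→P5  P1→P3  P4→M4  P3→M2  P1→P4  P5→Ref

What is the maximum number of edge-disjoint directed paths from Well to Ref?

Assign every edge capacity 1; by Menger, the answer equals the max flow.
Path Well→Ref (+1); total 1.
Path Well→M2→Ref (+1); total 2.
Path Well→P1→Ref (+1); total 3.
Path Well→P5→Ref (+1); total 4.
No residual Well→Ref path; max flow = 4.
Certifying cut of size 4: {P5→Ref, Well→M2, Well→P1, Well→Ref}.

4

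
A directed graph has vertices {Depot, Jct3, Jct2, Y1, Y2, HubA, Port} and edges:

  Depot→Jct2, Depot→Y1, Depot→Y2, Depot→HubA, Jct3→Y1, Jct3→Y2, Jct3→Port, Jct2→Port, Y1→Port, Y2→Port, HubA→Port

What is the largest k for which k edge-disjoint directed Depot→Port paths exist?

4

Assign every edge capacity 1; by Menger, the answer equals the max flow.
Path Depot→Jct2→Port (+1); total 1.
Path Depot→Y1→Port (+1); total 2.
Path Depot→Y2→Port (+1); total 3.
Path Depot→HubA→Port (+1); total 4.
No residual Depot→Port path; max flow = 4.
Certifying cut of size 4: {Depot→HubA, Depot→Jct2, Depot→Y1, Depot→Y2}.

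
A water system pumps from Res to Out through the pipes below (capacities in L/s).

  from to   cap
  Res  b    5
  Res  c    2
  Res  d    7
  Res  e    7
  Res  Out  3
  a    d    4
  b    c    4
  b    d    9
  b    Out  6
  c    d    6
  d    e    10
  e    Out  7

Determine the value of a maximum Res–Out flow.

Augment Res→Out: bottleneck 3, flow now 3.
Augment Res→b→Out: bottleneck 5, flow now 8.
Augment Res→e→Out: bottleneck 7, flow now 15.
No augmenting path remains; maximum flow = 15.
In the residual graph, reachable from Res: {Res, c, d, e}.
Min-cut edges: Res→b (5), Res→Out (3), e→Out (7); capacity 5 + 3 + 7 = 15.
This cut is saturated, so no flow can exceed 15.

15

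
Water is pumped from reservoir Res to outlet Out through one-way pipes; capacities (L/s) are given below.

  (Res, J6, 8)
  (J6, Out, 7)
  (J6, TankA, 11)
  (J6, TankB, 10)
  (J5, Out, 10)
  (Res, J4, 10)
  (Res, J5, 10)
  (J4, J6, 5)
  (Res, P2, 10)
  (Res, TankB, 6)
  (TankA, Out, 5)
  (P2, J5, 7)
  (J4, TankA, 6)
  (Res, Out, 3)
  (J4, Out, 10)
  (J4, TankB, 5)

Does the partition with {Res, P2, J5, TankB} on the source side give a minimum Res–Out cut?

Yes — it is a minimum cut (capacity 31).

Given cut capacity: 10 + 8 + 3 + 10 = 31.
Augment Res→Out: bottleneck 3, flow now 3.
Augment Res→J4→Out: bottleneck 10, flow now 13.
Augment Res→J6→Out: bottleneck 7, flow now 20.
Augment Res→J5→Out: bottleneck 10, flow now 30.
Augment Res→J6→TankA→Out: bottleneck 1, flow now 31.
No augmenting path remains; maximum flow = 31.
Cut capacity 31 equals the max flow, so it is a minimum cut.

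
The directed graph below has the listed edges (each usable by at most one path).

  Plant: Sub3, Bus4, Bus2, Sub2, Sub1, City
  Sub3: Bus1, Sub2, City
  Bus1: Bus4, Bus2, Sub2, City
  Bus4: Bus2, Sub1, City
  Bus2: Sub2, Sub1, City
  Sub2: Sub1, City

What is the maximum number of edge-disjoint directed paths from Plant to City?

5

Assign every edge capacity 1; by Menger, the answer equals the max flow.
Path Plant→City (+1); total 1.
Path Plant→Sub3→City (+1); total 2.
Path Plant→Bus4→City (+1); total 3.
Path Plant→Bus2→City (+1); total 4.
Path Plant→Sub2→City (+1); total 5.
No residual Plant→City path; max flow = 5.
Certifying cut of size 5: {Plant→Bus2, Plant→Bus4, Plant→City, Plant→Sub2, Plant→Sub3}.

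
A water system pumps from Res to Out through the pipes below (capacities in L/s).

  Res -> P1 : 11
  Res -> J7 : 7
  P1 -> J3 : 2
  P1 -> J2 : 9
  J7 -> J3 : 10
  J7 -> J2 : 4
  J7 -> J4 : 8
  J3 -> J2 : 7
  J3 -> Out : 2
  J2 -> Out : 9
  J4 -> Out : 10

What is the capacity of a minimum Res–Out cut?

18

Augment Res→P1→J3→Out: bottleneck 2, flow now 2.
Augment Res→P1→J2→Out: bottleneck 9, flow now 11.
Augment Res→J7→J4→Out: bottleneck 7, flow now 18.
No augmenting path remains; maximum flow = 18.
By max-flow min-cut, the minimum cut capacity equals the max flow.
In the residual graph, reachable from Res: {Res}.
Min-cut edges: Res→P1 (11), Res→J7 (7); capacity 11 + 7 = 18.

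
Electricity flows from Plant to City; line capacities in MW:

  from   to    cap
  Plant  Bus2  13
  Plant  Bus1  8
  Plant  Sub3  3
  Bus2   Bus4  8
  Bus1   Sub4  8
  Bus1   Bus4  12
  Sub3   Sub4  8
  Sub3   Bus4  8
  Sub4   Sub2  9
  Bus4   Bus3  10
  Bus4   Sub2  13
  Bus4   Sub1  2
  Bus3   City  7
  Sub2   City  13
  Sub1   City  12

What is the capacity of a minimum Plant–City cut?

19

Augment Plant→Bus2→Bus4→Bus3→City: bottleneck 7, flow now 7.
Augment Plant→Bus2→Bus4→Sub2→City: bottleneck 1, flow now 8.
Augment Plant→Bus1→Sub4→Sub2→City: bottleneck 8, flow now 16.
Augment Plant→Sub3→Sub4→Sub2→City: bottleneck 1, flow now 17.
Augment Plant→Sub3→Bus4→Sub2→City: bottleneck 2, flow now 19.
No augmenting path remains; maximum flow = 19.
By max-flow min-cut, the minimum cut capacity equals the max flow.
In the residual graph, reachable from Plant: {Plant, Bus2}.
Min-cut edges: Plant→Bus1 (8), Plant→Sub3 (3), Bus2→Bus4 (8); capacity 8 + 3 + 8 = 19.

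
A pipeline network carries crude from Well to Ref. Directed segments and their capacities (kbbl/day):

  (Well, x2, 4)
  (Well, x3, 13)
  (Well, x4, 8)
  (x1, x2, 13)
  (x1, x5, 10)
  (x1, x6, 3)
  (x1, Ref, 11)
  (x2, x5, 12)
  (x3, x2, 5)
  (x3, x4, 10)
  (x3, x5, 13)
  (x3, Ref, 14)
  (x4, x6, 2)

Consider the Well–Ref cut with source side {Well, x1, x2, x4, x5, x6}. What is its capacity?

24

Edges leaving {Well, x1, x2, x4, x5, x6}: Well→x3 (13), x1→Ref (11).
Cut capacity = 13 + 11 = 24.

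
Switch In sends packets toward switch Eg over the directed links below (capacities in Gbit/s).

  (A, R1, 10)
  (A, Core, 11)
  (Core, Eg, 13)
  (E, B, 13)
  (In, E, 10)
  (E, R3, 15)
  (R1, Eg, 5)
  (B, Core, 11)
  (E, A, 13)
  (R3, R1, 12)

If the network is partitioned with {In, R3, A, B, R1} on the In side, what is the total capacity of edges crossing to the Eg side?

Edges leaving {In, R3, A, B, R1}: In→E (10), A→Core (11), B→Core (11), R1→Eg (5).
Cut capacity = 10 + 11 + 11 + 5 = 37.

37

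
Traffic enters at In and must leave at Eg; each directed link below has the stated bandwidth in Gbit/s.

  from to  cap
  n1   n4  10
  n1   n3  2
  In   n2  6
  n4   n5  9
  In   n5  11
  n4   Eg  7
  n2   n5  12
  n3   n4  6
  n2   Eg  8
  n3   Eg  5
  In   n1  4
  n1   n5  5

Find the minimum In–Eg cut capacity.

10

Augment In→n2→Eg: bottleneck 6, flow now 6.
Augment In→n1→n3→Eg: bottleneck 2, flow now 8.
Augment In→n1→n4→Eg: bottleneck 2, flow now 10.
No augmenting path remains; maximum flow = 10.
By max-flow min-cut, the minimum cut capacity equals the max flow.
In the residual graph, reachable from In: {In, n5}.
Min-cut edges: In→n1 (4), In→n2 (6); capacity 4 + 6 = 10.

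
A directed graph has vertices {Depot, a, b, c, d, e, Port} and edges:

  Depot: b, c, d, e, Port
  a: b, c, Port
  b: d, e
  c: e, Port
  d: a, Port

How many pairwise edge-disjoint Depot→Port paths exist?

Assign every edge capacity 1; by Menger, the answer equals the max flow.
Path Depot→Port (+1); total 1.
Path Depot→c→Port (+1); total 2.
Path Depot→d→Port (+1); total 3.
Path Depot→b→d→a→Port (+1); total 4.
No residual Depot→Port path; max flow = 4.
Certifying cut of size 4: {Depot→Port, Depot→b, Depot→c, Depot→d}.

4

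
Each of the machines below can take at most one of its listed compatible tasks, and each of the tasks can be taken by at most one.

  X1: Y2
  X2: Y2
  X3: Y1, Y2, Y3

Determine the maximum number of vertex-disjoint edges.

2

Unit-capacity flow: source→left, listed edges, right→sink; max matching = max flow.
Augmenting path X1→Y2 (+1); matched 1.
Augmenting path X3→Y1 (+1); matched 2.
No augmenting path remains; maximum matching = 2.
König certificate: {X3, Y2} is a vertex cover of size 2 (every listed pair touches it), so no matching can be larger.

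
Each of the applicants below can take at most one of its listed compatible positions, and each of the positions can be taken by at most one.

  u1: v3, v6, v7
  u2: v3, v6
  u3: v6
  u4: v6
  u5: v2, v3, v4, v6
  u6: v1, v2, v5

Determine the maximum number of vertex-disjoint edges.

Unit-capacity flow: source→left, listed edges, right→sink; max matching = max flow.
Augmenting path u1→v3 (+1); matched 1.
Augmenting path u2→v6 (+1); matched 2.
Augmenting path u5→v2 (+1); matched 3.
Augmenting path u6→v1 (+1); matched 4.
Augmenting path u3→v6→u2→v3→u1→v7 (+1); matched 5.
No augmenting path remains; maximum matching = 5.
König certificate: {u1, u2, u5, u6, v6} is a vertex cover of size 5 (every listed pair touches it), so no matching can be larger.

5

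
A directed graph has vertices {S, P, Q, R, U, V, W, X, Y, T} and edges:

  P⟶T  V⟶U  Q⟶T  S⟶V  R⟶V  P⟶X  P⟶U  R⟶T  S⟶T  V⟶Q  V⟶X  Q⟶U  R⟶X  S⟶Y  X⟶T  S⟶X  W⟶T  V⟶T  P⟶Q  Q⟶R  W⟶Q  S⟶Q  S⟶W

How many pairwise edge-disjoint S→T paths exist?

5

Assign every edge capacity 1; by Menger, the answer equals the max flow.
Path S→T (+1); total 1.
Path S→Q→T (+1); total 2.
Path S→V→T (+1); total 3.
Path S→W→T (+1); total 4.
Path S→X→T (+1); total 5.
No residual S→T path; max flow = 5.
Certifying cut of size 5: {S→Q, S→T, S→V, S→W, S→X}.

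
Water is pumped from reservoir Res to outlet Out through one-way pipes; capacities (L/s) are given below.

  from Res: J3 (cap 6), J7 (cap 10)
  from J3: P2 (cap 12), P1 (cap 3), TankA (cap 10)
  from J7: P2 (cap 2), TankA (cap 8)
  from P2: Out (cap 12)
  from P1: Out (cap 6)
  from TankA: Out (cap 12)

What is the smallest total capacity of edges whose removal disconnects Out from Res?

16

Augment Res→J3→P2→Out: bottleneck 6, flow now 6.
Augment Res→J7→P2→Out: bottleneck 2, flow now 8.
Augment Res→J7→TankA→Out: bottleneck 8, flow now 16.
No augmenting path remains; maximum flow = 16.
By max-flow min-cut, the minimum cut capacity equals the max flow.
In the residual graph, reachable from Res: {Res}.
Min-cut edges: Res→J3 (6), Res→J7 (10); capacity 6 + 10 = 16.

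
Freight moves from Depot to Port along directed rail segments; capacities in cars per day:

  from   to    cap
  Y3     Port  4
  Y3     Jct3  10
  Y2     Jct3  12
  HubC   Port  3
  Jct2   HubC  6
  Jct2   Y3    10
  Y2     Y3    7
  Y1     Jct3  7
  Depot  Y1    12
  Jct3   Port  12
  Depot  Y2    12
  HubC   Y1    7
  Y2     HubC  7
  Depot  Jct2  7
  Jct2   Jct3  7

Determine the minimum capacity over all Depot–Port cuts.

19

Augment Depot→Y1→Jct3→Port: bottleneck 7, flow now 7.
Augment Depot→Y2→Jct3→Port: bottleneck 5, flow now 12.
Augment Depot→Y2→Y3→Port: bottleneck 4, flow now 16.
Augment Depot→Y2→HubC→Port: bottleneck 3, flow now 19.
No augmenting path remains; maximum flow = 19.
By max-flow min-cut, the minimum cut capacity equals the max flow.
In the residual graph, reachable from Depot: {Depot, Y1, Y2, Jct2, Jct3, Y3, HubC}.
Min-cut edges: Jct3→Port (12), Y3→Port (4), HubC→Port (3); capacity 12 + 4 + 3 = 19.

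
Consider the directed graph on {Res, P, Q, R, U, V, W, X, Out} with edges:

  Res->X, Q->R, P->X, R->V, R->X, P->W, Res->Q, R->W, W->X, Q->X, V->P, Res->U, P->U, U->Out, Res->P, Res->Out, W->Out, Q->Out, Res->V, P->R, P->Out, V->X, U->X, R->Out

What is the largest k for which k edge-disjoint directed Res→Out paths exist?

Assign every edge capacity 1; by Menger, the answer equals the max flow.
Path Res→Out (+1); total 1.
Path Res→P→Out (+1); total 2.
Path Res→Q→Out (+1); total 3.
Path Res→U→Out (+1); total 4.
Path Res→V→P→R→Out (+1); total 5.
No residual Res→Out path; max flow = 5.
Certifying cut of size 5: {Res→Out, Res→P, Res→Q, Res→U, Res→V}.

5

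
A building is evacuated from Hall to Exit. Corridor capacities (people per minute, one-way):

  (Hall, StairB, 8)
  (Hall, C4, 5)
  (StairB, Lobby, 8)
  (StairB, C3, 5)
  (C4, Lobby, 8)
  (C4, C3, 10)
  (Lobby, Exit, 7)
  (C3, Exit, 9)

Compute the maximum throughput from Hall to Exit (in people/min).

Augment Hall→StairB→Lobby→Exit: bottleneck 7, flow now 7.
Augment Hall→StairB→C3→Exit: bottleneck 1, flow now 8.
Augment Hall→C4→C3→Exit: bottleneck 5, flow now 13.
No augmenting path remains; maximum flow = 13.
In the residual graph, reachable from Hall: {Hall}.
Min-cut edges: Hall→StairB (8), Hall→C4 (5); capacity 8 + 5 = 13.
This cut is saturated, so no flow can exceed 13.

13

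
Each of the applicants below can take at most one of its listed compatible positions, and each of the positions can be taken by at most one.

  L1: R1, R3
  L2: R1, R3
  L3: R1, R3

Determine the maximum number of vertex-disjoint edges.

Unit-capacity flow: source→left, listed edges, right→sink; max matching = max flow.
Augmenting path L1→R1 (+1); matched 1.
Augmenting path L2→R3 (+1); matched 2.
No augmenting path remains; maximum matching = 2.
König certificate: {R1, R3} is a vertex cover of size 2 (every listed pair touches it), so no matching can be larger.

2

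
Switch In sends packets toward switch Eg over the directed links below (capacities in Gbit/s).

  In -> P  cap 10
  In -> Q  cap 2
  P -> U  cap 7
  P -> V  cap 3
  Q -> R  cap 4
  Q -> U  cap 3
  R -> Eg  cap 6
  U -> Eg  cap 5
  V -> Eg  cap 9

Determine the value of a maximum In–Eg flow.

10

Augment In→P→U→Eg: bottleneck 5, flow now 5.
Augment In→P→V→Eg: bottleneck 3, flow now 8.
Augment In→Q→R→Eg: bottleneck 2, flow now 10.
No augmenting path remains; maximum flow = 10.
In the residual graph, reachable from In: {In, P, U}.
Min-cut edges: In→Q (2), P→V (3), U→Eg (5); capacity 2 + 3 + 5 = 10.
This cut is saturated, so no flow can exceed 10.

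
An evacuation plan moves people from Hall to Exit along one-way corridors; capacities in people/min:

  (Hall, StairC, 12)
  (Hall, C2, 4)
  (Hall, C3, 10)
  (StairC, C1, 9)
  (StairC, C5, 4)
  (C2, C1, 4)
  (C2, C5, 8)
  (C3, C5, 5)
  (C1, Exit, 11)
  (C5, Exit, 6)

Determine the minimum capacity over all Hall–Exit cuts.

Augment Hall→StairC→C1→Exit: bottleneck 9, flow now 9.
Augment Hall→StairC→C5→Exit: bottleneck 3, flow now 12.
Augment Hall→C2→C1→Exit: bottleneck 2, flow now 14.
Augment Hall→C2→C5→Exit: bottleneck 2, flow now 16.
Augment Hall→C3→C5→Exit: bottleneck 1, flow now 17.
No augmenting path remains; maximum flow = 17.
By max-flow min-cut, the minimum cut capacity equals the max flow.
In the residual graph, reachable from Hall: {Hall, StairC, C2, C3, C1, C5}.
Min-cut edges: C1→Exit (11), C5→Exit (6); capacity 11 + 6 = 17.

17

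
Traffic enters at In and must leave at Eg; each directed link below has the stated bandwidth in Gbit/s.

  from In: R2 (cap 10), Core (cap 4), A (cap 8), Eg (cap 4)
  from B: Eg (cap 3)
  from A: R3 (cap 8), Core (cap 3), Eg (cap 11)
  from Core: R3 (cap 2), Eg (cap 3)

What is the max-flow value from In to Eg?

Augment In→Eg: bottleneck 4, flow now 4.
Augment In→A→Eg: bottleneck 8, flow now 12.
Augment In→Core→Eg: bottleneck 3, flow now 15.
No augmenting path remains; maximum flow = 15.
In the residual graph, reachable from In: {In, Core, R3, R2}.
Min-cut edges: In→A (8), In→Eg (4), Core→Eg (3); capacity 8 + 4 + 3 = 15.
This cut is saturated, so no flow can exceed 15.

15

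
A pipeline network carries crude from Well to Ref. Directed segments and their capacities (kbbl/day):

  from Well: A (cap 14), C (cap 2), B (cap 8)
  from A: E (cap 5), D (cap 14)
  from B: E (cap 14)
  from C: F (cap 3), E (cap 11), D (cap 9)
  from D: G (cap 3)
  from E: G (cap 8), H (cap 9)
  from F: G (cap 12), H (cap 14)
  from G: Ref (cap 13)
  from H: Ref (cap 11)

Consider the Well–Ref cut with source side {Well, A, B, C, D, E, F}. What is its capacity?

Edges leaving {Well, A, B, C, D, E, F}: D→G (3), E→G (8), E→H (9), F→G (12), F→H (14).
Cut capacity = 3 + 8 + 9 + 12 + 14 = 46.

46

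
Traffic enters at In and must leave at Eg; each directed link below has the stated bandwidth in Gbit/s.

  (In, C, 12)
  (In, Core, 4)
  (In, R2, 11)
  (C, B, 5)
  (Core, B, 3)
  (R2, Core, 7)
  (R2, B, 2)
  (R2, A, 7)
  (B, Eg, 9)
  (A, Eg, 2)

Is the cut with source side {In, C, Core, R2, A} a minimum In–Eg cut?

Given cut capacity: 5 + 3 + 2 + 2 = 12.
Augment In→C→B→Eg: bottleneck 5, flow now 5.
Augment In→Core→B→Eg: bottleneck 3, flow now 8.
Augment In→R2→B→Eg: bottleneck 1, flow now 9.
Augment In→R2→A→Eg: bottleneck 2, flow now 11.
No augmenting path remains; maximum flow = 11.
In the residual graph, reachable from In: {In, C, Core, R2, B, A}.
Min-cut edges: B→Eg (9), A→Eg (2); capacity 9 + 2 = 11.
Cut capacity 12 exceeds the max flow 11, so it is not minimum.

No — its capacity is 12, but the minimum cut has capacity 11.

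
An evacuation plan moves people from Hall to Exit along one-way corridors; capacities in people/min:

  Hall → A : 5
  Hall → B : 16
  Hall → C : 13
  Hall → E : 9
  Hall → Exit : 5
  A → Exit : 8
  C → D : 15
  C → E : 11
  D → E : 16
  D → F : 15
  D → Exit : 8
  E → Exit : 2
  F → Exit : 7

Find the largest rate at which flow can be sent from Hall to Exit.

Augment Hall→Exit: bottleneck 5, flow now 5.
Augment Hall→A→Exit: bottleneck 5, flow now 10.
Augment Hall→E→Exit: bottleneck 2, flow now 12.
Augment Hall→C→D→Exit: bottleneck 8, flow now 20.
Augment Hall→C→D→F→Exit: bottleneck 5, flow now 25.
No augmenting path remains; maximum flow = 25.
In the residual graph, reachable from Hall: {Hall, B, E}.
Min-cut edges: Hall→A (5), Hall→C (13), Hall→Exit (5), E→Exit (2); capacity 5 + 13 + 5 + 2 = 25.
This cut is saturated, so no flow can exceed 25.

25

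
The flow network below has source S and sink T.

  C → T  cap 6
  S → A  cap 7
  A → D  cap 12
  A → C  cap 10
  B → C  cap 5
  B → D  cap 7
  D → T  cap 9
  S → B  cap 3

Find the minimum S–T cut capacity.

10

Augment S→A→C→T: bottleneck 6, flow now 6.
Augment S→A→D→T: bottleneck 1, flow now 7.
Augment S→B→D→T: bottleneck 3, flow now 10.
No augmenting path remains; maximum flow = 10.
By max-flow min-cut, the minimum cut capacity equals the max flow.
In the residual graph, reachable from S: {S}.
Min-cut edges: S→A (7), S→B (3); capacity 7 + 3 = 10.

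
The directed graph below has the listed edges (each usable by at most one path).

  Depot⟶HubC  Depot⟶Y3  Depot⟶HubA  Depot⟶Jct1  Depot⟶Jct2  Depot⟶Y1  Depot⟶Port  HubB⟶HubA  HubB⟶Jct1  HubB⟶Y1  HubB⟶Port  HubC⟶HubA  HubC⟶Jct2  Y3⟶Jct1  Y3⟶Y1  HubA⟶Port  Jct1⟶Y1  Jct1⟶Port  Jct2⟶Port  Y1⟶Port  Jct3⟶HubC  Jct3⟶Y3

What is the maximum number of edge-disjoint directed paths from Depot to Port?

Assign every edge capacity 1; by Menger, the answer equals the max flow.
Path Depot→Port (+1); total 1.
Path Depot→HubA→Port (+1); total 2.
Path Depot→Jct1→Port (+1); total 3.
Path Depot→Jct2→Port (+1); total 4.
Path Depot→Y1→Port (+1); total 5.
No residual Depot→Port path; max flow = 5.
Certifying cut of size 5: {Depot→Port, HubA→Port, Jct1→Port, Jct2→Port, Y1→Port}.

5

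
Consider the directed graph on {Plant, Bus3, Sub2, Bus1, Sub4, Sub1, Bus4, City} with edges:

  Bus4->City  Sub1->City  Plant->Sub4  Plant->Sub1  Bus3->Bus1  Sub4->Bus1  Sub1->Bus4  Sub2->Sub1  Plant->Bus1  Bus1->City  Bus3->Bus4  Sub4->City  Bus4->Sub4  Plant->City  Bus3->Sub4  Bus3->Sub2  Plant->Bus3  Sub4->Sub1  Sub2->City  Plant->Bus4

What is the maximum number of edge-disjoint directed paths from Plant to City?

6

Assign every edge capacity 1; by Menger, the answer equals the max flow.
Path Plant→City (+1); total 1.
Path Plant→Bus1→City (+1); total 2.
Path Plant→Sub4→City (+1); total 3.
Path Plant→Sub1→City (+1); total 4.
Path Plant→Bus4→City (+1); total 5.
Path Plant→Bus3→Sub2→City (+1); total 6.
No residual Plant→City path; max flow = 6.
Certifying cut of size 6: {Plant→Bus1, Plant→Bus3, Plant→Bus4, Plant→City, Plant→Sub1, Plant→Sub4}.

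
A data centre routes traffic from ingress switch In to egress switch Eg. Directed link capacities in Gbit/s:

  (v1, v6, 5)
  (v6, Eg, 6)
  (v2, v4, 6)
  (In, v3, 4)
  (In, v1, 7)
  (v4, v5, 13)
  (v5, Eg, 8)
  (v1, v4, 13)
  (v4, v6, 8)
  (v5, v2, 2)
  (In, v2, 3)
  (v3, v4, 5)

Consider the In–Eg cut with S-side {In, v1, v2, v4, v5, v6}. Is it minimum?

No — its capacity is 18, but the minimum cut has capacity 14.

Given cut capacity: 4 + 8 + 6 = 18.
Augment In→v1→v6→Eg: bottleneck 5, flow now 5.
Augment In→v1→v4→v5→Eg: bottleneck 2, flow now 7.
Augment In→v2→v4→v5→Eg: bottleneck 3, flow now 10.
Augment In→v3→v4→v5→Eg: bottleneck 3, flow now 13.
Augment In→v3→v4→v6→Eg: bottleneck 1, flow now 14.
No augmenting path remains; maximum flow = 14.
In the residual graph, reachable from In: {In}.
Min-cut edges: In→v1 (7), In→v2 (3), In→v3 (4); capacity 7 + 3 + 4 = 14.
Cut capacity 18 exceeds the max flow 14, so it is not minimum.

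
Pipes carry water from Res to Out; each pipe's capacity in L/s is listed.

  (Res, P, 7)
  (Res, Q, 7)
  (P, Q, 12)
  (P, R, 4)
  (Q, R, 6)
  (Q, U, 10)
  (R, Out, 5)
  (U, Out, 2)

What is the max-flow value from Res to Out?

Augment Res→P→R→Out: bottleneck 4, flow now 4.
Augment Res→Q→R→Out: bottleneck 1, flow now 5.
Augment Res→Q→U→Out: bottleneck 2, flow now 7.
No augmenting path remains; maximum flow = 7.
In the residual graph, reachable from Res: {Res, P, Q, R, U}.
Min-cut edges: R→Out (5), U→Out (2); capacity 5 + 2 = 7.
This cut is saturated, so no flow can exceed 7.

7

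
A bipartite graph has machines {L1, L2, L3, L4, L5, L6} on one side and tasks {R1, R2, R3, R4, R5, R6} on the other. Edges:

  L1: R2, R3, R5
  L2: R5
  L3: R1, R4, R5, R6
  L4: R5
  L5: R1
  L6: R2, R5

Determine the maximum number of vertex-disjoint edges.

5

Unit-capacity flow: source→left, listed edges, right→sink; max matching = max flow.
Augmenting path L1→R2 (+1); matched 1.
Augmenting path L2→R5 (+1); matched 2.
Augmenting path L3→R1 (+1); matched 3.
Augmenting path L5→R1→L3→R4 (+1); matched 4.
Augmenting path L6→R2→L1→R3 (+1); matched 5.
No augmenting path remains; maximum matching = 5.
König certificate: {L1, L3, L5, L6, R5} is a vertex cover of size 5 (every listed pair touches it), so no matching can be larger.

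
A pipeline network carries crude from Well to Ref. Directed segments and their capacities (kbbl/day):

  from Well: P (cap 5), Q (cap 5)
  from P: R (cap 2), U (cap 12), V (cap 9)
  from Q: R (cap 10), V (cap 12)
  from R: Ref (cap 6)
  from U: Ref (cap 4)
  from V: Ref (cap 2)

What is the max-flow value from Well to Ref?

Augment Well→P→R→Ref: bottleneck 2, flow now 2.
Augment Well→P→U→Ref: bottleneck 3, flow now 5.
Augment Well→Q→R→Ref: bottleneck 4, flow now 9.
Augment Well→Q→V→Ref: bottleneck 1, flow now 10.
No augmenting path remains; maximum flow = 10.
In the residual graph, reachable from Well: {Well}.
Min-cut edges: Well→P (5), Well→Q (5); capacity 5 + 5 = 10.
This cut is saturated, so no flow can exceed 10.

10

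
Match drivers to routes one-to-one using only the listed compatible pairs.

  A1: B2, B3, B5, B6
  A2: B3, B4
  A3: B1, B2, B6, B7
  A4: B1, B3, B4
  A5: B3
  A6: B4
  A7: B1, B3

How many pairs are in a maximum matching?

5

Unit-capacity flow: source→left, listed edges, right→sink; max matching = max flow.
Augmenting path A1→B2 (+1); matched 1.
Augmenting path A2→B3 (+1); matched 2.
Augmenting path A3→B1 (+1); matched 3.
Augmenting path A4→B4 (+1); matched 4.
Augmenting path A7→B1→A3→B6 (+1); matched 5.
No augmenting path remains; maximum matching = 5.
König certificate: {A1, A3, B1, B3, B4} is a vertex cover of size 5 (every listed pair touches it), so no matching can be larger.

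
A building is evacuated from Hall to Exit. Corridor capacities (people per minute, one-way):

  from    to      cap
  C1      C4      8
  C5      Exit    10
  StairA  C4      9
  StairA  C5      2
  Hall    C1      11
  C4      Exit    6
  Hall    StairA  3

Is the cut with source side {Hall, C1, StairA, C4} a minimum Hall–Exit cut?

Given cut capacity: 2 + 6 = 8.
Augment Hall→C1→C4→Exit: bottleneck 6, flow now 6.
Augment Hall→StairA→C5→Exit: bottleneck 2, flow now 8.
No augmenting path remains; maximum flow = 8.
Cut capacity 8 equals the max flow, so it is a minimum cut.

Yes — it is a minimum cut (capacity 8).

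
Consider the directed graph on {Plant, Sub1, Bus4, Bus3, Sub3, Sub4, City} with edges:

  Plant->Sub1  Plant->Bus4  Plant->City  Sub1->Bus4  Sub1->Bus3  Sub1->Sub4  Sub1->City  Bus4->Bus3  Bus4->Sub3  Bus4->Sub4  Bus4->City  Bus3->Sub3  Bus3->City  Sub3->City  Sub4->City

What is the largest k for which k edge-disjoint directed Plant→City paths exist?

Assign every edge capacity 1; by Menger, the answer equals the max flow.
Path Plant→City (+1); total 1.
Path Plant→Sub1→City (+1); total 2.
Path Plant→Bus4→City (+1); total 3.
No residual Plant→City path; max flow = 3.
Certifying cut of size 3: {Plant→Bus4, Plant→City, Plant→Sub1}.

3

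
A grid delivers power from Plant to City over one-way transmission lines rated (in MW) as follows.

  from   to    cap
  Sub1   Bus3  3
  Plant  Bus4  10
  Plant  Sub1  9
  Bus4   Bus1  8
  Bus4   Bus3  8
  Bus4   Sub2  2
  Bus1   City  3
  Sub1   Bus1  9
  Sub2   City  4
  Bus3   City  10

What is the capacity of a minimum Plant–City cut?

Augment Plant→Sub1→Bus3→City: bottleneck 3, flow now 3.
Augment Plant→Sub1→Bus1→City: bottleneck 3, flow now 6.
Augment Plant→Bus4→Bus3→City: bottleneck 7, flow now 13.
Augment Plant→Bus4→Sub2→City: bottleneck 2, flow now 15.
No augmenting path remains; maximum flow = 15.
By max-flow min-cut, the minimum cut capacity equals the max flow.
In the residual graph, reachable from Plant: {Plant, Sub1, Bus4, Bus3, Bus1}.
Min-cut edges: Bus4→Sub2 (2), Bus3→City (10), Bus1→City (3); capacity 2 + 10 + 3 = 15.

15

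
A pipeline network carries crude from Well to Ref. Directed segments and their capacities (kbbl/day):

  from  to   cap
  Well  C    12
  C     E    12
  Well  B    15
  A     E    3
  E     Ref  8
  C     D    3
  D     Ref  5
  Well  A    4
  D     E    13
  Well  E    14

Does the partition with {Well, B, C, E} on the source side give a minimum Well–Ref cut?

No — its capacity is 15, but the minimum cut has capacity 11.

Given cut capacity: 4 + 3 + 8 = 15.
Augment Well→E→Ref: bottleneck 8, flow now 8.
Augment Well→C→D→Ref: bottleneck 3, flow now 11.
No augmenting path remains; maximum flow = 11.
In the residual graph, reachable from Well: {Well, A, B, C, E}.
Min-cut edges: C→D (3), E→Ref (8); capacity 3 + 8 = 11.
Cut capacity 15 exceeds the max flow 11, so it is not minimum.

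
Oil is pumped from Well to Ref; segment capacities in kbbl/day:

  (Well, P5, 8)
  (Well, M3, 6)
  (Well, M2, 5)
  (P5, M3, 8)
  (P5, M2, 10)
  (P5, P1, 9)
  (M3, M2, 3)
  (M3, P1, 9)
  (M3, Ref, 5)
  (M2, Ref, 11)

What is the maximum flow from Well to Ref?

16

Augment Well→M3→Ref: bottleneck 5, flow now 5.
Augment Well→M2→Ref: bottleneck 5, flow now 10.
Augment Well→P5→M2→Ref: bottleneck 6, flow now 16.
No augmenting path remains; maximum flow = 16.
In the residual graph, reachable from Well: {Well, P5, M3, M2, P1}.
Min-cut edges: M3→Ref (5), M2→Ref (11); capacity 5 + 11 = 16.
This cut is saturated, so no flow can exceed 16.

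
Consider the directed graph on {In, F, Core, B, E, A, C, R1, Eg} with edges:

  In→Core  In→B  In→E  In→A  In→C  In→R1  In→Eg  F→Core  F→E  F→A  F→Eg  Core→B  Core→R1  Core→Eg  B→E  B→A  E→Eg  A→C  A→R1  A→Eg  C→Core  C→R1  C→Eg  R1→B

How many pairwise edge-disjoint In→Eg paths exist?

Assign every edge capacity 1; by Menger, the answer equals the max flow.
Path In→Eg (+1); total 1.
Path In→Core→Eg (+1); total 2.
Path In→E→Eg (+1); total 3.
Path In→A→Eg (+1); total 4.
Path In→C→Eg (+1); total 5.
No residual In→Eg path; max flow = 5.
Certifying cut of size 5: {A→Eg, C→Eg, Core→Eg, E→Eg, In→Eg}.

5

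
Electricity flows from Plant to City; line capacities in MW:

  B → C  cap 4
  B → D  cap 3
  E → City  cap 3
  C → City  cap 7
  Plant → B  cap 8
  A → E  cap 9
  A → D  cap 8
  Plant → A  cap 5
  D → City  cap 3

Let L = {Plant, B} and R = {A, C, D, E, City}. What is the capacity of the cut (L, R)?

Edges leaving {Plant, B}: Plant→A (5), B→C (4), B→D (3).
Cut capacity = 5 + 4 + 3 = 12.

12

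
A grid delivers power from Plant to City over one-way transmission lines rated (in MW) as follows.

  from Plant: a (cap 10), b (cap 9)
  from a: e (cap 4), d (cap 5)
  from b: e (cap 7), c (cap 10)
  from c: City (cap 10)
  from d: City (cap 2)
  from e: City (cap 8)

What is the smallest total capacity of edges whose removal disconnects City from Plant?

15

Augment Plant→a→d→City: bottleneck 2, flow now 2.
Augment Plant→a→e→City: bottleneck 4, flow now 6.
Augment Plant→b→c→City: bottleneck 9, flow now 15.
No augmenting path remains; maximum flow = 15.
By max-flow min-cut, the minimum cut capacity equals the max flow.
In the residual graph, reachable from Plant: {Plant, a, d}.
Min-cut edges: Plant→b (9), a→e (4), d→City (2); capacity 9 + 4 + 2 = 15.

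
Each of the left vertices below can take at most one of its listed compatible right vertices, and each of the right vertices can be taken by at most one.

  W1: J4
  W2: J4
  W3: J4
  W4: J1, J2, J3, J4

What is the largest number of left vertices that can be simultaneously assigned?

Unit-capacity flow: source→left, listed edges, right→sink; max matching = max flow.
Augmenting path W1→J4 (+1); matched 1.
Augmenting path W4→J1 (+1); matched 2.
No augmenting path remains; maximum matching = 2.
König certificate: {W4, J4} is a vertex cover of size 2 (every listed pair touches it), so no matching can be larger.

2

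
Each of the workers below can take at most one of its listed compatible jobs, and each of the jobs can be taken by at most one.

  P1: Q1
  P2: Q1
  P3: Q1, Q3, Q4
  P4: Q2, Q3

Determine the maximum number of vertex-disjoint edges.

3

Unit-capacity flow: source→left, listed edges, right→sink; max matching = max flow.
Augmenting path P1→Q1 (+1); matched 1.
Augmenting path P3→Q3 (+1); matched 2.
Augmenting path P4→Q2 (+1); matched 3.
No augmenting path remains; maximum matching = 3.
König certificate: {P3, P4, Q1} is a vertex cover of size 3 (every listed pair touches it), so no matching can be larger.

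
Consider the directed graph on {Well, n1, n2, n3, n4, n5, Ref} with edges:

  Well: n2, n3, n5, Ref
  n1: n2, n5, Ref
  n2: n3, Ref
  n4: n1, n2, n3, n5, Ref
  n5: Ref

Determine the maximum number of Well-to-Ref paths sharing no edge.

3

Assign every edge capacity 1; by Menger, the answer equals the max flow.
Path Well→Ref (+1); total 1.
Path Well→n2→Ref (+1); total 2.
Path Well→n5→Ref (+1); total 3.
No residual Well→Ref path; max flow = 3.
Certifying cut of size 3: {Well→Ref, Well→n2, Well→n5}.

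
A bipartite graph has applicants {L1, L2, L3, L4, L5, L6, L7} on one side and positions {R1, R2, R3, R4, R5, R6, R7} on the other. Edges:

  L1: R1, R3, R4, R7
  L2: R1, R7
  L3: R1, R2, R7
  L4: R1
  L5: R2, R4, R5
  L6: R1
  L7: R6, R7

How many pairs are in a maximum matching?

Unit-capacity flow: source→left, listed edges, right→sink; max matching = max flow.
Augmenting path L1→R1 (+1); matched 1.
Augmenting path L2→R7 (+1); matched 2.
Augmenting path L3→R2 (+1); matched 3.
Augmenting path L5→R4 (+1); matched 4.
Augmenting path L7→R6 (+1); matched 5.
Augmenting path L4→R1→L1→R3 (+1); matched 6.
No augmenting path remains; maximum matching = 6.
König certificate: {L1, L2, L3, L5, L7, R1} is a vertex cover of size 6 (every listed pair touches it), so no matching can be larger.

6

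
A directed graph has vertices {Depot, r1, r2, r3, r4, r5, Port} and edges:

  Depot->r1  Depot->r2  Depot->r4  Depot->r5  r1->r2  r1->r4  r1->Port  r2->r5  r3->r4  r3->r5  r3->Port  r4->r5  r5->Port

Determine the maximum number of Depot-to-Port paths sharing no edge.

2

Assign every edge capacity 1; by Menger, the answer equals the max flow.
Path Depot→r1→Port (+1); total 1.
Path Depot→r5→Port (+1); total 2.
No residual Depot→Port path; max flow = 2.
Certifying cut of size 2: {Depot→r1, r5→Port}.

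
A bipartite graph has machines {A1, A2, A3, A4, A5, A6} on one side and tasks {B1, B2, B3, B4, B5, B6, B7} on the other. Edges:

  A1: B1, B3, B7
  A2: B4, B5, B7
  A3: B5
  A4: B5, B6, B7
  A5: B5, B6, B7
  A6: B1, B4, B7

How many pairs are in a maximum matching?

Unit-capacity flow: source→left, listed edges, right→sink; max matching = max flow.
Augmenting path A1→B1 (+1); matched 1.
Augmenting path A2→B4 (+1); matched 2.
Augmenting path A3→B5 (+1); matched 3.
Augmenting path A4→B6 (+1); matched 4.
Augmenting path A5→B7 (+1); matched 5.
Augmenting path A6→B1→A1→B3 (+1); matched 6.
No augmenting path remains; maximum matching = 6.
König certificate: {A1, A2, A3, A4, A5, A6} is a vertex cover of size 6 (every listed pair touches it), so no matching can be larger.

6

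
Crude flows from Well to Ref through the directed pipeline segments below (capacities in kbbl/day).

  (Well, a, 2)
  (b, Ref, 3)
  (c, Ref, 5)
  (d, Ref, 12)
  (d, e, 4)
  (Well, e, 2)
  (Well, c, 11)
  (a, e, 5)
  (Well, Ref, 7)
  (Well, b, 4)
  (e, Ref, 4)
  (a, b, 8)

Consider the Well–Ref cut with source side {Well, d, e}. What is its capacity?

40

Edges leaving {Well, d, e}: Well→a (2), Well→b (4), Well→c (11), Well→Ref (7), d→Ref (12), e→Ref (4).
Cut capacity = 2 + 4 + 11 + 7 + 12 + 4 = 40.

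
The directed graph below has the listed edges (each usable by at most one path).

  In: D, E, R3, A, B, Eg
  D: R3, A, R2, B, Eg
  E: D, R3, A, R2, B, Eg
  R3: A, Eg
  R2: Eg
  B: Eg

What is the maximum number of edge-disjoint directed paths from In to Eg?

5

Assign every edge capacity 1; by Menger, the answer equals the max flow.
Path In→Eg (+1); total 1.
Path In→D→Eg (+1); total 2.
Path In→E→Eg (+1); total 3.
Path In→R3→Eg (+1); total 4.
Path In→B→Eg (+1); total 5.
No residual In→Eg path; max flow = 5.
Certifying cut of size 5: {In→B, In→D, In→E, In→Eg, In→R3}.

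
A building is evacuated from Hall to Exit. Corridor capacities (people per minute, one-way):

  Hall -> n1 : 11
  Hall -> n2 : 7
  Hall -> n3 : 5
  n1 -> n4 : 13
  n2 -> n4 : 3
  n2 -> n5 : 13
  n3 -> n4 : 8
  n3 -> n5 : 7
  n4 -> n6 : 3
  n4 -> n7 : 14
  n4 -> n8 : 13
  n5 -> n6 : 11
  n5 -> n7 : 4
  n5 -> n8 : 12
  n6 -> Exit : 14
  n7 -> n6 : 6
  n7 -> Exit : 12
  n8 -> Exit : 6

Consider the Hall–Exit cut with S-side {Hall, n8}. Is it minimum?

No — its capacity is 29, but the minimum cut has capacity 23.

Given cut capacity: 11 + 7 + 5 + 6 = 29.
Augment Hall→n1→n4→n6→Exit: bottleneck 3, flow now 3.
Augment Hall→n1→n4→n7→Exit: bottleneck 8, flow now 11.
Augment Hall→n2→n4→n7→Exit: bottleneck 3, flow now 14.
Augment Hall→n2→n5→n6→Exit: bottleneck 4, flow now 18.
Augment Hall→n3→n4→n7→Exit: bottleneck 1, flow now 19.
Augment Hall→n3→n4→n8→Exit: bottleneck 4, flow now 23.
No augmenting path remains; maximum flow = 23.
In the residual graph, reachable from Hall: {Hall}.
Min-cut edges: Hall→n1 (11), Hall→n2 (7), Hall→n3 (5); capacity 11 + 7 + 5 = 23.
Cut capacity 29 exceeds the max flow 23, so it is not minimum.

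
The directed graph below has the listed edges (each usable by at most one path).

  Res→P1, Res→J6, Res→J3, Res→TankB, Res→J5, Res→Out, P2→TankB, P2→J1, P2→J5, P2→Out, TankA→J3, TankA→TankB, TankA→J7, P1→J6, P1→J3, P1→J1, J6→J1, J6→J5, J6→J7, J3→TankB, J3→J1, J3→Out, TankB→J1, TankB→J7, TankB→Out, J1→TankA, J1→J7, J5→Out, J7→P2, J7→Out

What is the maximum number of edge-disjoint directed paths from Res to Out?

Assign every edge capacity 1; by Menger, the answer equals the max flow.
Path Res→Out (+1); total 1.
Path Res→J3→Out (+1); total 2.
Path Res→TankB→Out (+1); total 3.
Path Res→J5→Out (+1); total 4.
Path Res→J6→J7→Out (+1); total 5.
Path Res→P1→J1→J7→P2→Out (+1); total 6.
No residual Res→Out path; max flow = 6.
Certifying cut of size 6: {Res→J3, Res→J5, Res→J6, Res→Out, Res→P1, Res→TankB}.

6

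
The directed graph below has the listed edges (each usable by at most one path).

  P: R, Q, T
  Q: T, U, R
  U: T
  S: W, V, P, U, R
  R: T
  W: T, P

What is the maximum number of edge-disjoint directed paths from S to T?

Assign every edge capacity 1; by Menger, the answer equals the max flow.
Path S→P→T (+1); total 1.
Path S→R→T (+1); total 2.
Path S→U→T (+1); total 3.
Path S→W→T (+1); total 4.
No residual S→T path; max flow = 4.
Certifying cut of size 4: {S→P, S→R, S→U, S→W}.

4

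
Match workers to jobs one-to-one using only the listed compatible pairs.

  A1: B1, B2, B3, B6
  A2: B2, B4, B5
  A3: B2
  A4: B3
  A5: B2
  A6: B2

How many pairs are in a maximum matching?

4

Unit-capacity flow: source→left, listed edges, right→sink; max matching = max flow.
Augmenting path A1→B1 (+1); matched 1.
Augmenting path A2→B2 (+1); matched 2.
Augmenting path A4→B3 (+1); matched 3.
Augmenting path A3→B2→A2→B4 (+1); matched 4.
No augmenting path remains; maximum matching = 4.
König certificate: {A1, A2, A4, B2} is a vertex cover of size 4 (every listed pair touches it), so no matching can be larger.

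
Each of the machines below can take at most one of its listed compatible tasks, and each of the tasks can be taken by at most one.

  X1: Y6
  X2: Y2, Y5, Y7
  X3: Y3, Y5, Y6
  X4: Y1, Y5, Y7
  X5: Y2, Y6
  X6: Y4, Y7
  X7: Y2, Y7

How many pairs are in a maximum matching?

7

Unit-capacity flow: source→left, listed edges, right→sink; max matching = max flow.
Augmenting path X1→Y6 (+1); matched 1.
Augmenting path X2→Y2 (+1); matched 2.
Augmenting path X3→Y3 (+1); matched 3.
Augmenting path X4→Y1 (+1); matched 4.
Augmenting path X6→Y4 (+1); matched 5.
Augmenting path X7→Y7 (+1); matched 6.
Augmenting path X5→Y2→X2→Y5 (+1); matched 7.
No augmenting path remains; maximum matching = 7.
König certificate: {X1, X2, X3, X4, X5, X6, X7} is a vertex cover of size 7 (every listed pair touches it), so no matching can be larger.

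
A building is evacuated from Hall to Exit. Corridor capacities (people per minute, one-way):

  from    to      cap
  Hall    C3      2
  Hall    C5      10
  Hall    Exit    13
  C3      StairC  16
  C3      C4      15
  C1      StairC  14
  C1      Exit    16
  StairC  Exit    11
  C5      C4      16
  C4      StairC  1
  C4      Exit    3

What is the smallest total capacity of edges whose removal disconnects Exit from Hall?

Augment Hall→Exit: bottleneck 13, flow now 13.
Augment Hall→C3→StairC→Exit: bottleneck 2, flow now 15.
Augment Hall→C5→C4→Exit: bottleneck 3, flow now 18.
Augment Hall→C5→C4→StairC→Exit: bottleneck 1, flow now 19.
No augmenting path remains; maximum flow = 19.
By max-flow min-cut, the minimum cut capacity equals the max flow.
In the residual graph, reachable from Hall: {Hall, C5, C4}.
Min-cut edges: Hall→C3 (2), Hall→Exit (13), C4→StairC (1), C4→Exit (3); capacity 2 + 13 + 1 + 3 = 19.

19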